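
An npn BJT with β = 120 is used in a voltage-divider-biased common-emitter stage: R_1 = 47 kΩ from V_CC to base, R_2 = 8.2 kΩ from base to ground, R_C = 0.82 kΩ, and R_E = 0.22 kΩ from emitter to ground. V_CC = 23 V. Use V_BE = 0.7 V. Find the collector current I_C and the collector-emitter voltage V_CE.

I_C ≈ 9.7 mA, V_CE ≈ 13 V

Thevenize the base divider: V_Th = V_CC·R_2/(R_1+R_2) = 23×8.2/55.2 = 3.42 V, R_Th = R_1‖R_2 = 6.98 kΩ.
Base-emitter loop: V_Th = I_B·R_Th + V_BE + (β+1)I_B·R_E, so I_B = (3.42 − 0.7) / (6.98 + 121×0.22) = 0.0808 mA.
I_C = β·I_B = 120×0.0808 = 9.7 mA, and I_E = (β+1)I_B = 9.78 mA.
V_CE = V_CC − I_C·R_C − I_E·R_E = 23 − 9.7×0.82 − 9.78×0.22 = 12.9 V.
V_CE = 12.9 V > 0.2 V confirms active-region operation.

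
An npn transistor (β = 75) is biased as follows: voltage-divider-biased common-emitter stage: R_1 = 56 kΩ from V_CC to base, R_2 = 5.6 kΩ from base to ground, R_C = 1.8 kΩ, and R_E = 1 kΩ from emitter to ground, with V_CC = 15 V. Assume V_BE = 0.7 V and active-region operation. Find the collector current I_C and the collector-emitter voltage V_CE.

I_C ≈ 0.61 mA, V_CE ≈ 13 V

Thevenize the base divider: V_Th = V_CC·R_2/(R_1+R_2) = 15×5.6/61.6 = 1.36 V, R_Th = R_1‖R_2 = 5.09 kΩ.
Base-emitter loop: V_Th = I_B·R_Th + V_BE + (β+1)I_B·R_E, so I_B = (1.36 − 0.7) / (5.09 + 76×1) = 0.00818 mA.
I_C = β·I_B = 75×0.00818 = 0.614 mA, and I_E = (β+1)I_B = 0.622 mA.
V_CE = V_CC − I_C·R_C − I_E·R_E = 15 − 0.614×1.8 − 0.622×1 = 13.3 V.
V_CE = 13.3 V > 0.2 V confirms active-region operation.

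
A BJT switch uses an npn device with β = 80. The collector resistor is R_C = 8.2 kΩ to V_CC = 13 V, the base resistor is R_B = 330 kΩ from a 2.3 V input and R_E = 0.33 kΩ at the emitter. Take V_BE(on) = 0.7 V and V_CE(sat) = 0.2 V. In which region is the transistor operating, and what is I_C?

active; I_C ≈ 0.36 mA

Assume active. Base-emitter loop: I_B = (V_BB − V_BE)/(R_B + (β+1)R_E) = (2.3 − 0.7)/(330 + 81×0.33) = 0.00449 mA.
I_C = β·I_B = 80×0.00449 = 0.359 mA.
V_CE = V_CC − I_C·R_C − I_E·R_E = 13 − 0.359×8.2 − 0.363×0.33 = 9.94 V > V_CE(sat), so the active-region assumption holds.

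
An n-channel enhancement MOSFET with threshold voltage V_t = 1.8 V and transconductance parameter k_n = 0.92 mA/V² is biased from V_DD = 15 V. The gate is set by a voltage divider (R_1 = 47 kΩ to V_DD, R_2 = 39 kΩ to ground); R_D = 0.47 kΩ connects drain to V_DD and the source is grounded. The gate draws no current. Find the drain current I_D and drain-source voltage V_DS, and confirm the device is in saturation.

V_G = V_DD·R_2/(R_1+R_2) = 15×39/86 = 6.8 V. With the source grounded, V_GS = V_G = 6.8 V.
Assume saturation: I_D = (k_n/2)(V_GS − V_t)² = (0.92/2)×(6.8 − 1.8)² = 0.46×5² = 11.5 mA.
V_DS = V_DD − I_D·R_D = 15 − 11.5×0.47 = 9.59 V.
Saturation requires V_DS ≥ V_GS − V_t = 5 V; 9.59 ≥ 5 ✓.

I_D ≈ 12 mA, V_DS ≈ 9.6 V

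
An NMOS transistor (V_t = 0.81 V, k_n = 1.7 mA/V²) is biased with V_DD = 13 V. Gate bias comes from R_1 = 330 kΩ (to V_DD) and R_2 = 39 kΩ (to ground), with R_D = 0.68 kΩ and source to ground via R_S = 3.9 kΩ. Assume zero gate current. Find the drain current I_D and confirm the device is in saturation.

V_G = V_DD·R_2/(R_1+R_2) = 13×39/369 = 1.37 V.
Assume saturation: I_D = (k_n/2)(V_GS − V_t)² with V_GS = V_G − I_D·R_S = 1.37 − 3.9·I_D.
Substituting gives 12.9·I_D² − 4.74·I_D + 0.27 = 0, with roots I_D = 0.0707 or 0.296 mA.
The root I_D = 0.296 mA gives V_GS = 0.22 V ≤ V_t, so take I_D = 0.0707 mA.
Then V_GS = 1.1 V and V_DS = V_DD − I_D(R_D+R_S) = 13 − 0.0707×4.58 = 12.7 V.
Saturation requires V_DS ≥ V_GS − V_t = 0.288 V; 12.7 ≥ 0.288 ✓.

I_D ≈ 0.071 mA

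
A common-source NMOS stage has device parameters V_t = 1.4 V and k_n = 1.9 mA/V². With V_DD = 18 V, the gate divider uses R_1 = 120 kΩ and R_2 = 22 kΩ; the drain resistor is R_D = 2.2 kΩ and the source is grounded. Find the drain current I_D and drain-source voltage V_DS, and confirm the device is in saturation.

V_G = V_DD·R_2/(R_1+R_2) = 18×22/142 = 2.79 V. With the source grounded, V_GS = V_G = 2.79 V.
Assume saturation: I_D = (k_n/2)(V_GS − V_t)² = (1.9/2)×(2.79 − 1.4)² = 0.95×1.39² = 1.83 mA.
V_DS = V_DD − I_D·R_D = 18 − 1.83×2.2 = 14 V.
Saturation requires V_DS ≥ V_GS − V_t = 1.39 V; 14 ≥ 1.39 ✓.

I_D ≈ 1.8 mA, V_DS ≈ 14 V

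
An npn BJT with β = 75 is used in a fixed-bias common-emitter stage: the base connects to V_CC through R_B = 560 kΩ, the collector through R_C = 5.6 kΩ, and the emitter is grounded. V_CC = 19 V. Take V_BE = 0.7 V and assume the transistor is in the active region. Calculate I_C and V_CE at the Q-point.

I_C ≈ 2.5 mA, V_CE ≈ 5.3 V

Base loop: V_CC = I_B·R_B + V_BE, so I_B = (19 − 0.7)/560 kΩ = 0.0327 mA.
In the active region I_C = β·I_B = 75 × 0.0327 = 2.45 mA.
Collector loop: V_CE = V_CC − I_C·R_C = 19 − 2.45×5.6 = 5.28 V.
Since V_CE = 5.28 V > V_CE(sat) ≈ 0.2 V, the transistor is in the active region as assumed.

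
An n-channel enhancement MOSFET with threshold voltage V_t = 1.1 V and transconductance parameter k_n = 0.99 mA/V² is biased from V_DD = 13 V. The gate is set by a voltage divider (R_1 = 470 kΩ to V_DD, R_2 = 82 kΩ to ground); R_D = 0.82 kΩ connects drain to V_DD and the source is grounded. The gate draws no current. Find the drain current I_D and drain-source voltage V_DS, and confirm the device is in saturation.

V_G = V_DD·R_2/(R_1+R_2) = 13×82/552 = 1.93 V. With the source grounded, V_GS = V_G = 1.93 V.
Assume saturation: I_D = (k_n/2)(V_GS − V_t)² = (0.99/2)×(1.93 − 1.1)² = 0.495×0.831² = 0.342 mA.
V_DS = V_DD − I_D·R_D = 13 − 0.342×0.82 = 12.7 V.
Saturation requires V_DS ≥ V_GS − V_t = 0.831 V; 12.7 ≥ 0.831 ✓.

I_D ≈ 0.34 mA, V_DS ≈ 13 V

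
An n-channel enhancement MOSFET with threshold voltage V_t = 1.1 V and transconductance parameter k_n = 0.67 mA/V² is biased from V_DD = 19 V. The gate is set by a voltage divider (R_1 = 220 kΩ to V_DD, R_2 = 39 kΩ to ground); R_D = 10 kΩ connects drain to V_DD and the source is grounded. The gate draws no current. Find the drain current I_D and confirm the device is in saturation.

I_D ≈ 1 mA

V_G = V_DD·R_2/(R_1+R_2) = 19×39/259 = 2.86 V. With the source grounded, V_GS = V_G = 2.86 V.
Assume saturation: I_D = (k_n/2)(V_GS − V_t)² = (0.67/2)×(2.86 − 1.1)² = 0.335×1.76² = 1.04 mA.
V_DS = V_DD − I_D·R_D = 19 − 1.04×10 = 8.61 V.
Saturation requires V_DS ≥ V_GS − V_t = 1.76 V; 8.61 ≥ 1.76 ✓.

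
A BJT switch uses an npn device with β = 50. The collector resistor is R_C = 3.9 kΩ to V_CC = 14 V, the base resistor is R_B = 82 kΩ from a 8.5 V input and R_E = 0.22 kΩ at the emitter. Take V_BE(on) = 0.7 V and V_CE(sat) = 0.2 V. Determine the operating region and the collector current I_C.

Assume active: I_B = (8.5 − 0.7)/(82 + 51×0.22) = 0.0837 mA, I_C = β·I_B = 4.18 mA.
Then V_CE = 14 − 4.18×3.9 − 4.27×0.22 = -3.26 V < 0.2 V — the active assumption fails.
Re-solve with V_CE = 0.2 V. KCL at the emitter: V_E/R_E = (V_BB−0.7−V_E)/R_B + (V_CC−0.2−V_E)/R_C, giving V_E = 0.755 V.
I_C = (V_CC − 0.2 − V_E)/R_C = (13.8 − 0.755)/3.9 = 3.34 mA.
Check: I_B = (7.8 − 0.755)/82 = 0.0859 mA, and β·I_B = 4.3 mA > I_C, confirming saturation.

saturation; I_C ≈ 3.3 mA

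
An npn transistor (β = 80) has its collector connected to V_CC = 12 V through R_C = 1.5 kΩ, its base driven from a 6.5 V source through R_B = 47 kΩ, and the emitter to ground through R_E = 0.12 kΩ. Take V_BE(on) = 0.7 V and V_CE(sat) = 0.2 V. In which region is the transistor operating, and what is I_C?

saturation; I_C ≈ 7.3 mA

Assume active: I_B = (6.5 − 0.7)/(47 + 81×0.12) = 0.102 mA, I_C = β·I_B = 8.18 mA.
Then V_CE = 12 − 8.18×1.5 − 8.28×0.12 = -1.26 V < 0.2 V — the active assumption fails.
Re-solve with V_CE = 0.2 V. KCL at the emitter: V_E/R_E = (V_BB−0.7−V_E)/R_B + (V_CC−0.2−V_E)/R_C, giving V_E = 0.886 V.
I_C = (V_CC − 0.2 − V_E)/R_C = (11.8 − 0.886)/1.5 = 7.28 mA.
Check: I_B = (5.8 − 0.886)/47 = 0.105 mA, and β·I_B = 8.36 mA > I_C, confirming saturation.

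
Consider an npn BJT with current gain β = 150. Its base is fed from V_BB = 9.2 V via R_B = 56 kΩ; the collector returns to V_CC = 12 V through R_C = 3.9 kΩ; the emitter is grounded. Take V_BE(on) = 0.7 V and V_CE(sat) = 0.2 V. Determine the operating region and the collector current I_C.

Assume active: I_B = (9.2 − 0.7)/56 = 0.152 mA, giving I_C = β·I_B = 22.8 mA.
But then V_CE = 12 − 22.8×3.9 = -76.8 V < V_CE(sat) = 0.2 V — impossible in the active region.
So the transistor is saturated. With V_CE = 0.2 V, I_C = (V_CC − 0.2)/R_C = 11.8/3.9 = 3.03 mA.
Check: β·I_B = 22.8 mA > I_C = 3.03 mA, confirming saturation.

saturation; I_C ≈ 3 mA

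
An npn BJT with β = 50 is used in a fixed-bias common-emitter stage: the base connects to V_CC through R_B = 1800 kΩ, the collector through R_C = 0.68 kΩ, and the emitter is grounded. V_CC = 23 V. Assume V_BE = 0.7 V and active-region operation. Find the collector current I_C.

I_C ≈ 0.62 mA

Base loop: V_CC = I_B·R_B + V_BE, so I_B = (23 − 0.7)/1800 kΩ = 0.0124 mA.
In the active region I_C = β·I_B = 50 × 0.0124 = 0.619 mA.
Collector loop: V_CE = V_CC − I_C·R_C = 23 − 0.619×0.68 = 22.6 V.
Since V_CE = 22.6 V > V_CE(sat) ≈ 0.2 V, the transistor is in the active region as assumed.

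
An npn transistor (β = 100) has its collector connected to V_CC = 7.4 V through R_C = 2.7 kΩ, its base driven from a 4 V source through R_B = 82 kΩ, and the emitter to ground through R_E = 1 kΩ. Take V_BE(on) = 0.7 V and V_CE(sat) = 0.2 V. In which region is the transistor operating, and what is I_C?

Assume active. Base-emitter loop: I_B = (V_BB − V_BE)/(R_B + (β+1)R_E) = (4 − 0.7)/(82 + 101×1) = 0.018 mA.
I_C = β·I_B = 100×0.018 = 1.8 mA.
V_CE = V_CC − I_C·R_C − I_E·R_E = 7.4 − 1.8×2.7 − 1.82×1 = 0.71 V > V_CE(sat), so the active-region assumption holds.

active; I_C ≈ 1.8 mA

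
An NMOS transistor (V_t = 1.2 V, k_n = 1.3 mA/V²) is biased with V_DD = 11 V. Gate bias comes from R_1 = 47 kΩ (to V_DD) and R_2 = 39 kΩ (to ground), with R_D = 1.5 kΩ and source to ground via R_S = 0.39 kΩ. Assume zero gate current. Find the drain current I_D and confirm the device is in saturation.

I_D ≈ 3.6 mA

V_G = V_DD·R_2/(R_1+R_2) = 11×39/86 = 4.99 V.
Assume saturation: I_D = (k_n/2)(V_GS − V_t)² with V_GS = V_G − I_D·R_S = 4.99 − 0.39·I_D.
Substituting gives 0.0989·I_D² − 2.92·I_D + 9.33 = 0, with roots I_D = 3.64 or 25.9 mA.
The root I_D = 25.9 mA gives V_GS = -5.11 V ≤ V_t, so take I_D = 3.64 mA.
Then V_GS = 3.57 V and V_DS = V_DD − I_D(R_D+R_S) = 11 − 3.64×1.89 = 4.11 V.
Saturation requires V_DS ≥ V_GS − V_t = 2.37 V; 4.11 ≥ 2.37 ✓.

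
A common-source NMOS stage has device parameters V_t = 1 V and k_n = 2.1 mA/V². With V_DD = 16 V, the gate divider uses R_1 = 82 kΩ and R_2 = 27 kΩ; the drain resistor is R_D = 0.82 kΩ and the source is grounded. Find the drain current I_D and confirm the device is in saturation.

V_G = V_DD·R_2/(R_1+R_2) = 16×27/109 = 3.96 V. With the source grounded, V_GS = V_G = 3.96 V.
Assume saturation: I_D = (k_n/2)(V_GS − V_t)² = (2.1/2)×(3.96 − 1)² = 1.05×2.96² = 9.22 mA.
V_DS = V_DD − I_D·R_D = 16 − 9.22×0.82 = 8.44 V.
Saturation requires V_DS ≥ V_GS − V_t = 2.96 V; 8.44 ≥ 2.96 ✓.

I_D ≈ 9.2 mA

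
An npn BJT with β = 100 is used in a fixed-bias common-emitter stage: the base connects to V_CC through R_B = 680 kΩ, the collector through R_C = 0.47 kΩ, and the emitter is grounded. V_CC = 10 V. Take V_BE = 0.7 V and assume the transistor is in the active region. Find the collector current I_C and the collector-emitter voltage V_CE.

I_C ≈ 1.4 mA, V_CE ≈ 9.4 V

Base loop: V_CC = I_B·R_B + V_BE, so I_B = (10 − 0.7)/680 kΩ = 0.0137 mA.
In the active region I_C = β·I_B = 100 × 0.0137 = 1.37 mA.
Collector loop: V_CE = V_CC − I_C·R_C = 10 − 1.37×0.47 = 9.36 V.
Since V_CE = 9.36 V > V_CE(sat) ≈ 0.2 V, the transistor is in the active region as assumed.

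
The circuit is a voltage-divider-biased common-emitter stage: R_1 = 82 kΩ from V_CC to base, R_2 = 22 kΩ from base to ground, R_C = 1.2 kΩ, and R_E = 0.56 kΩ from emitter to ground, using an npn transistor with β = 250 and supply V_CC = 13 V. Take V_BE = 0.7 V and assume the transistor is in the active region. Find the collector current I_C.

Thevenize the base divider: V_Th = V_CC·R_2/(R_1+R_2) = 13×22/104 = 2.75 V, R_Th = R_1‖R_2 = 17.3 kΩ.
Base-emitter loop: V_Th = I_B·R_Th + V_BE + (β+1)I_B·R_E, so I_B = (2.75 − 0.7) / (17.3 + 251×0.56) = 0.013 mA.
I_C = β·I_B = 250×0.013 = 3.25 mA, and I_E = (β+1)I_B = 3.26 mA.
V_CE = V_CC − I_C·R_C − I_E·R_E = 13 − 3.25×1.2 − 3.26×0.56 = 7.28 V.
V_CE = 7.28 V > 0.2 V confirms active-region operation.

I_C ≈ 3.2 mA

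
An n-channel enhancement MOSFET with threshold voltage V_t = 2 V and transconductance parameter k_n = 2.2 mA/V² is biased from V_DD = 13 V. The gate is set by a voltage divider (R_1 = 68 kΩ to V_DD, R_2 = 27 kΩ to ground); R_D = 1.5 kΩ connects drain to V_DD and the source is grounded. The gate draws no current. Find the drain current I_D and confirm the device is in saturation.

I_D ≈ 3.2 mA

V_G = V_DD·R_2/(R_1+R_2) = 13×27/95 = 3.69 V. With the source grounded, V_GS = V_G = 3.69 V.
Assume saturation: I_D = (k_n/2)(V_GS − V_t)² = (2.2/2)×(3.69 − 2)² = 1.1×1.69² = 3.16 mA.
V_DS = V_DD − I_D·R_D = 13 − 3.16×1.5 = 8.26 V.
Saturation requires V_DS ≥ V_GS − V_t = 1.69 V; 8.26 ≥ 1.69 ✓.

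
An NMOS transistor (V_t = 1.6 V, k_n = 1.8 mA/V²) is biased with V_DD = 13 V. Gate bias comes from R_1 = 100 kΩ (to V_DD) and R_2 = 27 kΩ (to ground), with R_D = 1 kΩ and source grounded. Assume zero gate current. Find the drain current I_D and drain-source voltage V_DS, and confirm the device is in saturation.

V_G = V_DD·R_2/(R_1+R_2) = 13×27/127 = 2.76 V. With the source grounded, V_GS = V_G = 2.76 V.
Assume saturation: I_D = (k_n/2)(V_GS − V_t)² = (1.8/2)×(2.76 − 1.6)² = 0.9×1.16² = 1.22 mA.
V_DS = V_DD − I_D·R_D = 13 − 1.22×1 = 11.8 V.
Saturation requires V_DS ≥ V_GS − V_t = 1.16 V; 11.8 ≥ 1.16 ✓.

I_D ≈ 1.2 mA, V_DS ≈ 12 V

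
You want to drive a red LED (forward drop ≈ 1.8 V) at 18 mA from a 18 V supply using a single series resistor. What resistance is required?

The resistor drops V_S − V_D = 18 − 1.8 = 16.2 V at 18 mA.
R = 16.2 V / 18 mA = 0.9 kΩ.

R ≈ 0.9 kΩ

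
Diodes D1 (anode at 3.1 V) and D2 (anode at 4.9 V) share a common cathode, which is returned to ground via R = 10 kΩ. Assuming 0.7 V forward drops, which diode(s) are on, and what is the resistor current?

Assume both conduct. Then node N would need to be at both 3.1−0.7 = 2.4 V and 4.9−0.7 = 4.2 V, which is impossible.
Assume only D2 conducts: V_N = 4.9 − 0.7 = 4.2 V, so I_R = 4.2/10 = 0.42 mA.
Check D1: its anode-to-cathode voltage is 3.1 − 4.2 = -1.1 V < 0.7 V, so it is off. The assumption is consistent.

Only D2 conducts; I_R ≈ 0.42 mA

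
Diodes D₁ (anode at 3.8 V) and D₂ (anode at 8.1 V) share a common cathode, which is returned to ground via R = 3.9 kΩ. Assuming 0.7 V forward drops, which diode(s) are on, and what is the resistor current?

Assume both conduct. Then node N would need to be at both 3.8−0.7 = 3.1 V and 8.1−0.7 = 7.4 V, which is impossible.
Assume only D₂ conducts: V_N = 8.1 − 0.7 = 7.4 V, so I_R = 7.4/3.9 = 1.9 mA.
Check D₁: its anode-to-cathode voltage is 3.8 − 7.4 = -3.6 V < 0.7 V, so it is off. The assumption is consistent.

Only D₂ conducts; I_R ≈ 1.9 mA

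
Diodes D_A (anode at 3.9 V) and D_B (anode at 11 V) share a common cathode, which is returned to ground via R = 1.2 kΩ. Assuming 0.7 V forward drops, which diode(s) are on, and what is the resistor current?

Assume both conduct. Then node N would need to be at both 3.9−0.7 = 3.2 V and 11−0.7 = 10.3 V, which is impossible.
Assume only D_B conducts: V_N = 11 − 0.7 = 10.3 V, so I_R = 10.3/1.2 = 8.58 mA.
Check D_A: its anode-to-cathode voltage is 3.9 − 10.3 = -6.4 V < 0.7 V, so it is off. The assumption is consistent.

Only D_B conducts; I_R ≈ 8.6 mA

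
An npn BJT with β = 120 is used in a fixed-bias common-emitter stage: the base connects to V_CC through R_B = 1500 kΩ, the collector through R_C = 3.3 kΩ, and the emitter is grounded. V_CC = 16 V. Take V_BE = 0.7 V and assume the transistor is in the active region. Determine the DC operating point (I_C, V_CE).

Base loop: V_CC = I_B·R_B + V_BE, so I_B = (16 − 0.7)/1500 kΩ = 0.0102 mA.
In the active region I_C = β·I_B = 120 × 0.0102 = 1.22 mA.
Collector loop: V_CE = V_CC − I_C·R_C = 16 − 1.22×3.3 = 12 V.
Since V_CE = 12 V > V_CE(sat) ≈ 0.2 V, the transistor is in the active region as assumed.

I_C ≈ 1.2 mA, V_CE ≈ 12 V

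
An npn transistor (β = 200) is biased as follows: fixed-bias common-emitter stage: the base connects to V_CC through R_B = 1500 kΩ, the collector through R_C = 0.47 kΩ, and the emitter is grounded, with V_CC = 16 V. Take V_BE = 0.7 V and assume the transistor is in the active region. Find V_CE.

V_CE ≈ 15 V

Base loop: V_CC = I_B·R_B + V_BE, so I_B = (16 − 0.7)/1500 kΩ = 0.0102 mA.
In the active region I_C = β·I_B = 200 × 0.0102 = 2.04 mA.
Collector loop: V_CE = V_CC − I_C·R_C = 16 − 2.04×0.47 = 15 V.
Since V_CE = 15 V > V_CE(sat) ≈ 0.2 V, the transistor is in the active region as assumed.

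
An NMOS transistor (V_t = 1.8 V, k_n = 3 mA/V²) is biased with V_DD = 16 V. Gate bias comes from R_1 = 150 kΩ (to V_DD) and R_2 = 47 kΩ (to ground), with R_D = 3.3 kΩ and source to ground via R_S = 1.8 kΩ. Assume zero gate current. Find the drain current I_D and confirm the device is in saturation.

I_D ≈ 0.73 mA

V_G = V_DD·R_2/(R_1+R_2) = 16×47/197 = 3.82 V.
Assume saturation: I_D = (k_n/2)(V_GS − V_t)² with V_GS = V_G − I_D·R_S = 3.82 − 1.8·I_D.
Substituting gives 4.86·I_D² − 11.9·I_D + 6.1 = 0, with roots I_D = 0.732 or 1.71 mA.
The root I_D = 1.71 mA gives V_GS = 0.731 V ≤ V_t, so take I_D = 0.732 mA.
Then V_GS = 2.5 V and V_DS = V_DD − I_D(R_D+R_S) = 16 − 0.732×5.1 = 12.3 V.
Saturation requires V_DS ≥ V_GS − V_t = 0.699 V; 12.3 ≥ 0.699 ✓.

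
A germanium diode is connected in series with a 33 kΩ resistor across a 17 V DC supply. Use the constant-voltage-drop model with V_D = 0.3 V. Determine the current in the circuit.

I ≈ 0.51 mA

KVL around the loop: 17 = V_D + I·R = 0.3 + I × 33 kΩ.
So I = (17 − 0.3) / 33 kΩ = 16.7 / 33 = 0.506 mA.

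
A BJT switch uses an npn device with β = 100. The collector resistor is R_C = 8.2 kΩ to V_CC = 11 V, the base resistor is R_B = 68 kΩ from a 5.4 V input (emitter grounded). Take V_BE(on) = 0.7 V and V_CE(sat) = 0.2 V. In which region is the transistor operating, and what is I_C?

saturation; I_C ≈ 1.3 mA

Assume active: I_B = (5.4 − 0.7)/68 = 0.0691 mA, giving I_C = β·I_B = 6.91 mA.
But then V_CE = 11 − 6.91×8.2 = -45.7 V < V_CE(sat) = 0.2 V — impossible in the active region.
So the transistor is saturated. With V_CE = 0.2 V, I_C = (V_CC − 0.2)/R_C = 10.8/8.2 = 1.32 mA.
Check: β·I_B = 6.91 mA > I_C = 1.32 mA, confirming saturation.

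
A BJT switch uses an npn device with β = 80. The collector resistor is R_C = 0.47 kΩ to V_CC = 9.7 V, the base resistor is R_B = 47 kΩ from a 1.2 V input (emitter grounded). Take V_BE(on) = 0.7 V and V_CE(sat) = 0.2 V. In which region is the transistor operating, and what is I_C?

active; I_C ≈ 0.85 mA

Assume active. Base-emitter loop: I_B = (V_BB − V_BE)/R_B = (1.2 − 0.7)/47 = 0.0106 mA.
I_C = β·I_B = 80×0.0106 = 0.851 mA.
V_CE = V_CC − I_C·R_C = 9.7 − 0.851×0.47 = 9.3 V > V_CE(sat), so the active-region assumption holds.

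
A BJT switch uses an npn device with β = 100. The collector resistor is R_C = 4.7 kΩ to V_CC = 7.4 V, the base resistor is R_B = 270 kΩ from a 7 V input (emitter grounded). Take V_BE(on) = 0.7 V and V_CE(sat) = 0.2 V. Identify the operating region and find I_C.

saturation; I_C ≈ 1.5 mA

Assume active: I_B = (7 − 0.7)/270 = 0.0233 mA, giving I_C = β·I_B = 2.33 mA.
But then V_CE = 7.4 − 2.33×4.7 = -3.57 V < V_CE(sat) = 0.2 V — impossible in the active region.
So the transistor is saturated. With V_CE = 0.2 V, I_C = (V_CC − 0.2)/R_C = 7.2/4.7 = 1.53 mA.
Check: β·I_B = 2.33 mA > I_C = 1.53 mA, confirming saturation.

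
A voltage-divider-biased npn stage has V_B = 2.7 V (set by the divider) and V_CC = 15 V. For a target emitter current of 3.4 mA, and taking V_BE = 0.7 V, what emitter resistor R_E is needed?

V_E = V_B − V_BE = 2.7 − 0.7 = 2 V.
R_E = V_E / I_E = 2 / 3.4 = 0.588 kΩ.

R_E ≈ 0.59 kΩ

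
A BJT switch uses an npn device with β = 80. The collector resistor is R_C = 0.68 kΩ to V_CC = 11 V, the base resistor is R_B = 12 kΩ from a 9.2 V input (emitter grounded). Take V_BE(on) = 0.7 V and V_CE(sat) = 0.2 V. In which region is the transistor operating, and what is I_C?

Assume active: I_B = (9.2 − 0.7)/12 = 0.708 mA, giving I_C = β·I_B = 56.7 mA.
But then V_CE = 11 − 56.7×0.68 = -27.5 V < V_CE(sat) = 0.2 V — impossible in the active region.
So the transistor is saturated. With V_CE = 0.2 V, I_C = (V_CC − 0.2)/R_C = 10.8/0.68 = 15.9 mA.
Check: β·I_B = 56.7 mA > I_C = 15.9 mA, confirming saturation.

saturation; I_C ≈ 16 mA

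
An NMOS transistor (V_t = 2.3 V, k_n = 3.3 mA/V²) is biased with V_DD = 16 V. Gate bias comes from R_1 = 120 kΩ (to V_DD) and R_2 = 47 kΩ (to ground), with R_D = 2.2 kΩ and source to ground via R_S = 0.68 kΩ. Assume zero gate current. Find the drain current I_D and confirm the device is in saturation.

V_G = V_DD·R_2/(R_1+R_2) = 16×47/167 = 4.5 V.
Assume saturation: I_D = (k_n/2)(V_GS − V_t)² with V_GS = V_G − I_D·R_S = 4.5 − 0.68·I_D.
Substituting gives 0.763·I_D² − 5.94·I_D + 8.01 = 0, with roots I_D = 1.73 or 6.06 mA.
The root I_D = 6.06 mA gives V_GS = 0.384 V ≤ V_t, so take I_D = 1.73 mA.
Then V_GS = 3.32 V and V_DS = V_DD − I_D(R_D+R_S) = 16 − 1.73×2.88 = 11 V.
Saturation requires V_DS ≥ V_GS − V_t = 1.02 V; 11 ≥ 1.02 ✓.

I_D ≈ 1.7 mA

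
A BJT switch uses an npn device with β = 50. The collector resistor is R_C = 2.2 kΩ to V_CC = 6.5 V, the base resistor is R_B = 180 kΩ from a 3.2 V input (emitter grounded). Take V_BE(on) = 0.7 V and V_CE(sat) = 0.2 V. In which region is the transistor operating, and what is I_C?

active; I_C ≈ 0.69 mA

Assume active. Base-emitter loop: I_B = (V_BB − V_BE)/R_B = (3.2 − 0.7)/180 = 0.0139 mA.
I_C = β·I_B = 50×0.0139 = 0.694 mA.
V_CE = V_CC − I_C·R_C = 6.5 − 0.694×2.2 = 4.97 V > V_CE(sat), so the active-region assumption holds.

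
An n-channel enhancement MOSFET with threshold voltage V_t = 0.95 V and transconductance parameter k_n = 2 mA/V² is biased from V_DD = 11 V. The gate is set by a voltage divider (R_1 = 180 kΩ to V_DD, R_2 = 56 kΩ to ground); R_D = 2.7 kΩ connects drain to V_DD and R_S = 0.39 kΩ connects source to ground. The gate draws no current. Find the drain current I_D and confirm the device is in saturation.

I_D ≈ 1.3 mA

V_G = V_DD·R_2/(R_1+R_2) = 11×56/236 = 2.61 V.
Assume saturation: I_D = (k_n/2)(V_GS − V_t)² with V_GS = V_G − I_D·R_S = 2.61 − 0.39·I_D.
Substituting gives 0.152·I_D² − 2.29·I_D + 2.76 = 0, with roots I_D = 1.32 or 13.8 mA.
The root I_D = 13.8 mA gives V_GS = -2.76 V ≤ V_t, so take I_D = 1.32 mA.
Then V_GS = 2.1 V and V_DS = V_DD − I_D(R_D+R_S) = 11 − 1.32×3.09 = 6.93 V.
Saturation requires V_DS ≥ V_GS − V_t = 1.15 V; 6.93 ≥ 1.15 ✓.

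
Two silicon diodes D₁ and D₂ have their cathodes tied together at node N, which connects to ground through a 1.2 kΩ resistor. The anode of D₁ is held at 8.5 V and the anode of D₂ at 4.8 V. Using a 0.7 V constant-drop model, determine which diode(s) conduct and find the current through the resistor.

Only D₁ conducts; I_R ≈ 6.5 mA

Assume both conduct. Then node N would need to be at both 8.5−0.7 = 7.8 V and 4.8−0.7 = 4.1 V, which is impossible.
Assume only D₁ conducts: V_N = 8.5 − 0.7 = 7.8 V, so I_R = 7.8/1.2 = 6.5 mA.
Check D₂: its anode-to-cathode voltage is 4.8 − 7.8 = -3 V < 0.7 V, so it is off. The assumption is consistent.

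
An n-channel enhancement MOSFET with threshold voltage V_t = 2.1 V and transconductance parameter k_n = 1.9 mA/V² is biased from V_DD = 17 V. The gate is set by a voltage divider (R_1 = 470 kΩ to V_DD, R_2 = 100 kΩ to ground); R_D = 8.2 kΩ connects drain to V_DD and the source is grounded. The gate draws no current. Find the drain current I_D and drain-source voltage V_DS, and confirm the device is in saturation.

I_D ≈ 0.74 mA, V_DS ≈ 11 V

V_G = V_DD·R_2/(R_1+R_2) = 17×100/570 = 2.98 V. With the source grounded, V_GS = V_G = 2.98 V.
Assume saturation: I_D = (k_n/2)(V_GS − V_t)² = (1.9/2)×(2.98 − 2.1)² = 0.95×0.882² = 0.74 mA.
V_DS = V_DD − I_D·R_D = 17 − 0.74×8.2 = 10.9 V.
Saturation requires V_DS ≥ V_GS − V_t = 0.882 V; 10.9 ≥ 0.882 ✓.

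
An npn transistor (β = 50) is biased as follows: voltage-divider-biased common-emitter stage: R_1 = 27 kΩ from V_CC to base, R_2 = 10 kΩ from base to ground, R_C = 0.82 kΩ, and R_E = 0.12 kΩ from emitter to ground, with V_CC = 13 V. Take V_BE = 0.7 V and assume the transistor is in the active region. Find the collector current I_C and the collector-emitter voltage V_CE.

I_C ≈ 10 mA, V_CE ≈ 3.1 V

Thevenize the base divider: V_Th = V_CC·R_2/(R_1+R_2) = 13×10/37 = 3.51 V, R_Th = R_1‖R_2 = 7.3 kΩ.
Base-emitter loop: V_Th = I_B·R_Th + V_BE + (β+1)I_B·R_E, so I_B = (3.51 − 0.7) / (7.3 + 51×0.12) = 0.21 mA.
I_C = β·I_B = 50×0.21 = 10.5 mA, and I_E = (β+1)I_B = 10.7 mA.
V_CE = V_CC − I_C·R_C − I_E·R_E = 13 − 10.5×0.82 − 10.7×0.12 = 3.12 V.
V_CE = 3.12 V > 0.2 V confirms active-region operation.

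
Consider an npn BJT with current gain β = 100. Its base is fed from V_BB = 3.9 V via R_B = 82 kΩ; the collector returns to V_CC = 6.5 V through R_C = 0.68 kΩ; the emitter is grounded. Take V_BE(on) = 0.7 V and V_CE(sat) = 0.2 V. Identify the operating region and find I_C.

Assume active. Base-emitter loop: I_B = (V_BB − V_BE)/R_B = (3.9 − 0.7)/82 = 0.039 mA.
I_C = β·I_B = 100×0.039 = 3.9 mA.
V_CE = V_CC − I_C·R_C = 6.5 − 3.9×0.68 = 3.85 V > V_CE(sat), so the active-region assumption holds.

active; I_C ≈ 3.9 mA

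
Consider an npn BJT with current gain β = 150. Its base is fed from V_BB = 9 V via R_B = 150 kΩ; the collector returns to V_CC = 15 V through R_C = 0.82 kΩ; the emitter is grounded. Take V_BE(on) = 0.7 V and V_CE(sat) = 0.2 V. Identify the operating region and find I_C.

Assume active. Base-emitter loop: I_B = (V_BB − V_BE)/R_B = (9 − 0.7)/150 = 0.0553 mA.
I_C = β·I_B = 150×0.0553 = 8.3 mA.
V_CE = V_CC − I_C·R_C = 15 − 8.3×0.82 = 8.19 V > V_CE(sat), so the active-region assumption holds.

active; I_C ≈ 8.3 mA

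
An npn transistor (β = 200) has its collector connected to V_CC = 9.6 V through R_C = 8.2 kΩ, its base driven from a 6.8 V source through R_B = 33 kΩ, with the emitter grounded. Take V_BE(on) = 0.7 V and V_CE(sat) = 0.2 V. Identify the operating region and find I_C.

Assume active: I_B = (6.8 − 0.7)/33 = 0.185 mA, giving I_C = β·I_B = 37 mA.
But then V_CE = 9.6 − 37×8.2 = -294 V < V_CE(sat) = 0.2 V — impossible in the active region.
So the transistor is saturated. With V_CE = 0.2 V, I_C = (V_CC − 0.2)/R_C = 9.4/8.2 = 1.15 mA.
Check: β·I_B = 37 mA > I_C = 1.15 mA, confirming saturation.

saturation; I_C ≈ 1.1 mA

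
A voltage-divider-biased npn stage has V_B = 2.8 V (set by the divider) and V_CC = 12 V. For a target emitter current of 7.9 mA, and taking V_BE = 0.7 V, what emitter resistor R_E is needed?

R_E ≈ 0.27 kΩ

V_E = V_B − V_BE = 2.8 − 0.7 = 2.1 V.
R_E = V_E / I_E = 2.1 / 7.9 = 0.266 kΩ.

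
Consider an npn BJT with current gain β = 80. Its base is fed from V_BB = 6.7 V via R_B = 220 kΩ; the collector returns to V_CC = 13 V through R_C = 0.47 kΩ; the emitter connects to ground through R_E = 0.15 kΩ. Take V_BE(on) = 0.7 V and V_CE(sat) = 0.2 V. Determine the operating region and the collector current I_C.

Assume active. Base-emitter loop: I_B = (V_BB − V_BE)/(R_B + (β+1)R_E) = (6.7 − 0.7)/(220 + 81×0.15) = 0.0258 mA.
I_C = β·I_B = 80×0.0258 = 2.07 mA.
V_CE = V_CC − I_C·R_C − I_E·R_E = 13 − 2.07×0.47 − 2.09×0.15 = 11.7 V > V_CE(sat), so the active-region assumption holds.

active; I_C ≈ 2.1 mA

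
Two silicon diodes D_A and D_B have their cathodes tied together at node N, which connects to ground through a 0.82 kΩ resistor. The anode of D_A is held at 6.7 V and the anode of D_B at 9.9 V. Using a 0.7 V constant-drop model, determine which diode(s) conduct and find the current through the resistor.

Only D_B conducts; I_R ≈ 11 mA

Assume both conduct. Then node N would need to be at both 6.7−0.7 = 6 V and 9.9−0.7 = 9.2 V, which is impossible.
Assume only D_B conducts: V_N = 9.9 − 0.7 = 9.2 V, so I_R = 9.2/0.82 = 11.2 mA.
Check D_A: its anode-to-cathode voltage is 6.7 − 9.2 = -2.5 V < 0.7 V, so it is off. The assumption is consistent.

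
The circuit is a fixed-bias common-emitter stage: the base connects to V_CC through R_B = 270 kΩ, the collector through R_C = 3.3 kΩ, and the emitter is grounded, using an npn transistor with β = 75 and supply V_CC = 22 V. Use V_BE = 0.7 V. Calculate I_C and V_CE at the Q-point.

Base loop: V_CC = I_B·R_B + V_BE, so I_B = (22 − 0.7)/270 kΩ = 0.0789 mA.
In the active region I_C = β·I_B = 75 × 0.0789 = 5.92 mA.
Collector loop: V_CE = V_CC − I_C·R_C = 22 − 5.92×3.3 = 2.48 V.
Since V_CE = 2.48 V > V_CE(sat) ≈ 0.2 V, the transistor is in the active region as assumed.

I_C ≈ 5.9 mA, V_CE ≈ 2.5 V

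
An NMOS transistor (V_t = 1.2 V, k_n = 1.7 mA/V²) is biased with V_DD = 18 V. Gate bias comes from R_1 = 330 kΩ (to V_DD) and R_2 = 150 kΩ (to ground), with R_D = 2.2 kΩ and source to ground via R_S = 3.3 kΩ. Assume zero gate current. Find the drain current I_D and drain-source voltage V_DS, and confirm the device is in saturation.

I_D ≈ 1 mA, V_DS ≈ 12 V

V_G = V_DD·R_2/(R_1+R_2) = 18×150/480 = 5.62 V.
Assume saturation: I_D = (k_n/2)(V_GS − V_t)² with V_GS = V_G − I_D·R_S = 5.62 − 3.3·I_D.
Substituting gives 9.26·I_D² − 25.8·I_D + 16.6 = 0, with roots I_D = 1.01 or 1.78 mA.
The root I_D = 1.78 mA gives V_GS = -0.247 V ≤ V_t, so take I_D = 1.01 mA.
Then V_GS = 2.29 V and V_DS = V_DD − I_D(R_D+R_S) = 18 − 1.01×5.5 = 12.4 V.
Saturation requires V_DS ≥ V_GS − V_t = 1.09 V; 12.4 ≥ 1.09 ✓.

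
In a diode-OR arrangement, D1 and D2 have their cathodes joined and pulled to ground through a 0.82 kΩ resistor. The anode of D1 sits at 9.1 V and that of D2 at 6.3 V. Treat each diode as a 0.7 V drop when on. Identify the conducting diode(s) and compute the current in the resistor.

Assume both conduct. Then node N would need to be at both 9.1−0.7 = 8.4 V and 6.3−0.7 = 5.6 V, which is impossible.
Assume only D1 conducts: V_N = 9.1 − 0.7 = 8.4 V, so I_R = 8.4/0.82 = 10.2 mA.
Check D2: its anode-to-cathode voltage is 6.3 − 8.4 = -2.1 V < 0.7 V, so it is off. The assumption is consistent.

Only D1 conducts; I_R ≈ 10 mA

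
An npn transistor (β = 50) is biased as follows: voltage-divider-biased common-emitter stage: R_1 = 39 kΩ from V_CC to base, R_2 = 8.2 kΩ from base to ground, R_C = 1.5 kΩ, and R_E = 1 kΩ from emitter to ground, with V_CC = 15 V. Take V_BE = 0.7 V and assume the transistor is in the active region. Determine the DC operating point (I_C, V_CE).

Thevenize the base divider: V_Th = V_CC·R_2/(R_1+R_2) = 15×8.2/47.2 = 2.61 V, R_Th = R_1‖R_2 = 6.78 kΩ.
Base-emitter loop: V_Th = I_B·R_Th + V_BE + (β+1)I_B·R_E, so I_B = (2.61 − 0.7) / (6.78 + 51×1) = 0.033 mA.
I_C = β·I_B = 50×0.033 = 1.65 mA, and I_E = (β+1)I_B = 1.68 mA.
V_CE = V_CC − I_C·R_C − I_E·R_E = 15 − 1.65×1.5 − 1.68×1 = 10.8 V.
V_CE = 10.8 V > 0.2 V confirms active-region operation.

I_C ≈ 1.6 mA, V_CE ≈ 11 V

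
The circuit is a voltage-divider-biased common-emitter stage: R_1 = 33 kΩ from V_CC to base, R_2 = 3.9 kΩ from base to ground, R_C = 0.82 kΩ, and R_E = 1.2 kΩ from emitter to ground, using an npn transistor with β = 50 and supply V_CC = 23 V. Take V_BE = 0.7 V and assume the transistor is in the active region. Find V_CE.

V_CE ≈ 20 V

Thevenize the base divider: V_Th = V_CC·R_2/(R_1+R_2) = 23×3.9/36.9 = 2.43 V, R_Th = R_1‖R_2 = 3.49 kΩ.
Base-emitter loop: V_Th = I_B·R_Th + V_BE + (β+1)I_B·R_E, so I_B = (2.43 − 0.7) / (3.49 + 51×1.2) = 0.0268 mA.
I_C = β·I_B = 50×0.0268 = 1.34 mA, and I_E = (β+1)I_B = 1.36 mA.
V_CE = V_CC − I_C·R_C − I_E·R_E = 23 − 1.34×0.82 − 1.36×1.2 = 20.3 V.
V_CE = 20.3 V > 0.2 V confirms active-region operation.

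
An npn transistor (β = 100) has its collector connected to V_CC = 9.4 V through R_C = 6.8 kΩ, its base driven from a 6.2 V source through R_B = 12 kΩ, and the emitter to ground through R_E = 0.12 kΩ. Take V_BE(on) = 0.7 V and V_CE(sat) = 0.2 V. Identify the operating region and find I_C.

Assume active: I_B = (6.2 − 0.7)/(12 + 101×0.12) = 0.228 mA, I_C = β·I_B = 22.8 mA.
Then V_CE = 9.4 − 22.8×6.8 − 23×0.12 = -148 V < 0.2 V — the active assumption fails.
Re-solve with V_CE = 0.2 V. KCL at the emitter: V_E/R_E = (V_BB−0.7−V_E)/R_B + (V_CC−0.2−V_E)/R_C, giving V_E = 0.212 V.
I_C = (V_CC − 0.2 − V_E)/R_C = (9.2 − 0.212)/6.8 = 1.32 mA.
Check: I_B = (5.5 − 0.212)/12 = 0.441 mA, and β·I_B = 44.1 mA > I_C, confirming saturation.

saturation; I_C ≈ 1.3 mA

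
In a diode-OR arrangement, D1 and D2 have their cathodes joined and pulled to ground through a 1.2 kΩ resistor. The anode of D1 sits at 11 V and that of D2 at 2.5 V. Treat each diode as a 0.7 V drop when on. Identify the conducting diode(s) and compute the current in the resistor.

Only D1 conducts; I_R ≈ 8.6 mA

Assume both conduct. Then node N would need to be at both 11−0.7 = 10.3 V and 2.5−0.7 = 1.8 V, which is impossible.
Assume only D1 conducts: V_N = 11 − 0.7 = 10.3 V, so I_R = 10.3/1.2 = 8.58 mA.
Check D2: its anode-to-cathode voltage is 2.5 − 10.3 = -7.8 V < 0.7 V, so it is off. The assumption is consistent.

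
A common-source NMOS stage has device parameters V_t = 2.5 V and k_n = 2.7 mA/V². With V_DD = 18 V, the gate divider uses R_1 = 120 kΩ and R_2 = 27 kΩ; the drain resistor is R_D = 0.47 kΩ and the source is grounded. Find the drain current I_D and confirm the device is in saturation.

V_G = V_DD·R_2/(R_1+R_2) = 18×27/147 = 3.31 V. With the source grounded, V_GS = V_G = 3.31 V.
Assume saturation: I_D = (k_n/2)(V_GS − V_t)² = (2.7/2)×(3.31 − 2.5)² = 1.35×0.806² = 0.877 mA.
V_DS = V_DD − I_D·R_D = 18 − 0.877×0.47 = 17.6 V.
Saturation requires V_DS ≥ V_GS − V_t = 0.806 V; 17.6 ≥ 0.806 ✓.

I_D ≈ 0.88 mA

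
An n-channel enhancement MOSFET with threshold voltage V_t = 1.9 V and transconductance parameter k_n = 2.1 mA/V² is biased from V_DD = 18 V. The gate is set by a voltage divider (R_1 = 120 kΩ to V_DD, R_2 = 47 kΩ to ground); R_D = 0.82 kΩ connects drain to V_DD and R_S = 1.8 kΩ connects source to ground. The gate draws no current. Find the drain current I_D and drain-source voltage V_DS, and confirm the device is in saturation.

V_G = V_DD·R_2/(R_1+R_2) = 18×47/167 = 5.07 V.
Assume saturation: I_D = (k_n/2)(V_GS − V_t)² with V_GS = V_G − I_D·R_S = 5.07 − 1.8·I_D.
Substituting gives 3.4·I_D² − 13·I_D + 10.5 = 0, with roots I_D = 1.17 or 2.64 mA.
The root I_D = 2.64 mA gives V_GS = 0.314 V ≤ V_t, so take I_D = 1.17 mA.
Then V_GS = 2.96 V and V_DS = V_DD − I_D(R_D+R_S) = 18 − 1.17×2.62 = 14.9 V.
Saturation requires V_DS ≥ V_GS − V_t = 1.06 V; 14.9 ≥ 1.06 ✓.

I_D ≈ 1.2 mA, V_DS ≈ 15 V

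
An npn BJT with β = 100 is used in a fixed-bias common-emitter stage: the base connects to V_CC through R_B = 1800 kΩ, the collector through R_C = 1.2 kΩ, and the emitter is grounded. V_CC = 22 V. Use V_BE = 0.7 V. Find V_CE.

Base loop: V_CC = I_B·R_B + V_BE, so I_B = (22 − 0.7)/1800 kΩ = 0.0118 mA.
In the active region I_C = β·I_B = 100 × 0.0118 = 1.18 mA.
Collector loop: V_CE = V_CC − I_C·R_C = 22 − 1.18×1.2 = 20.6 V.
Since V_CE = 20.6 V > V_CE(sat) ≈ 0.2 V, the transistor is in the active region as assumed.

V_CE ≈ 21 V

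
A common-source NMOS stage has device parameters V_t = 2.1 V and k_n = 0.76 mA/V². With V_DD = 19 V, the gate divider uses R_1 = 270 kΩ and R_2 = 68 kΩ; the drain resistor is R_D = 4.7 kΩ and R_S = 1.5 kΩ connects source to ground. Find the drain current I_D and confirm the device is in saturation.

V_G = V_DD·R_2/(R_1+R_2) = 19×68/338 = 3.82 V.
Assume saturation: I_D = (k_n/2)(V_GS − V_t)² with V_GS = V_G − I_D·R_S = 3.82 − 1.5·I_D.
Substituting gives 0.855·I_D² − 2.96·I_D + 1.13 = 0, with roots I_D = 0.435 or 3.03 mA.
The root I_D = 3.03 mA gives V_GS = -0.724 V ≤ V_t, so take I_D = 0.435 mA.
Then V_GS = 3.17 V and V_DS = V_DD − I_D(R_D+R_S) = 19 − 0.435×6.2 = 16.3 V.
Saturation requires V_DS ≥ V_GS − V_t = 1.07 V; 16.3 ≥ 1.07 ✓.

I_D ≈ 0.44 mA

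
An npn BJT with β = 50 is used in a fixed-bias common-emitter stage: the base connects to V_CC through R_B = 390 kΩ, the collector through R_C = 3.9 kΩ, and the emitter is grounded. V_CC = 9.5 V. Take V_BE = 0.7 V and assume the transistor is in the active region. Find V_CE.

V_CE ≈ 5.1 V

Base loop: V_CC = I_B·R_B + V_BE, so I_B = (9.5 − 0.7)/390 kΩ = 0.0226 mA.
In the active region I_C = β·I_B = 50 × 0.0226 = 1.13 mA.
Collector loop: V_CE = V_CC − I_C·R_C = 9.5 − 1.13×3.9 = 5.1 V.
Since V_CE = 5.1 V > V_CE(sat) ≈ 0.2 V, the transistor is in the active region as assumed.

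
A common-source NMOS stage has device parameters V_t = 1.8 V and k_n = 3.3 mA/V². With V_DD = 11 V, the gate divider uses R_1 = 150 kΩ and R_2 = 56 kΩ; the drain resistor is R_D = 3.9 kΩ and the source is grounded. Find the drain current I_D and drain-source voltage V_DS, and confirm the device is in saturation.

I_D ≈ 2.3 mA, V_DS ≈ 1.9 V

V_G = V_DD·R_2/(R_1+R_2) = 11×56/206 = 2.99 V. With the source grounded, V_GS = V_G = 2.99 V.
Assume saturation: I_D = (k_n/2)(V_GS − V_t)² = (3.3/2)×(2.99 − 1.8)² = 1.65×1.19² = 2.34 mA.
V_DS = V_DD − I_D·R_D = 11 − 2.34×3.9 = 1.88 V.
Saturation requires V_DS ≥ V_GS − V_t = 1.19 V; 1.88 ≥ 1.19 ✓.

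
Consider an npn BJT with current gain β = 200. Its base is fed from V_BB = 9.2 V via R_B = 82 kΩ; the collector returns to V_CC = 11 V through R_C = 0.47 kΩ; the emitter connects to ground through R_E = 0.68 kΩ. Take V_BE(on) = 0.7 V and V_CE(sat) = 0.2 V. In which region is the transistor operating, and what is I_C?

active; I_C ≈ 7.8 mA

Assume active. Base-emitter loop: I_B = (V_BB − V_BE)/(R_B + (β+1)R_E) = (9.2 − 0.7)/(82 + 201×0.68) = 0.0389 mA.
I_C = β·I_B = 200×0.0389 = 7.77 mA.
V_CE = V_CC − I_C·R_C − I_E·R_E = 11 − 7.77×0.47 − 7.81×0.68 = 2.03 V > V_CE(sat), so the active-region assumption holds.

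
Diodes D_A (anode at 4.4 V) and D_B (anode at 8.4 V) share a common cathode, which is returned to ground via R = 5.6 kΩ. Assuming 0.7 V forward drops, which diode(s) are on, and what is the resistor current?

Only D_B conducts; I_R ≈ 1.4 mA

Assume both conduct. Then node N would need to be at both 4.4−0.7 = 3.7 V and 8.4−0.7 = 7.7 V, which is impossible.
Assume only D_B conducts: V_N = 8.4 − 0.7 = 7.7 V, so I_R = 7.7/5.6 = 1.38 mA.
Check D_A: its anode-to-cathode voltage is 4.4 − 7.7 = -3.3 V < 0.7 V, so it is off. The assumption is consistent.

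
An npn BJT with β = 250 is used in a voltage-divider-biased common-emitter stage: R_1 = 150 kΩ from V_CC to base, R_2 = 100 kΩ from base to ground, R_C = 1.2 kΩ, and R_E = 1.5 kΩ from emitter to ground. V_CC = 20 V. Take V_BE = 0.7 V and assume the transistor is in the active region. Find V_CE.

Thevenize the base divider: V_Th = V_CC·R_2/(R_1+R_2) = 20×100/250 = 8 V, R_Th = R_1‖R_2 = 60 kΩ.
Base-emitter loop: V_Th = I_B·R_Th + V_BE + (β+1)I_B·R_E, so I_B = (8 − 0.7) / (60 + 251×1.5) = 0.0167 mA.
I_C = β·I_B = 250×0.0167 = 4.18 mA, and I_E = (β+1)I_B = 4.2 mA.
V_CE = V_CC − I_C·R_C − I_E·R_E = 20 − 4.18×1.2 − 4.2×1.5 = 8.69 V.
V_CE = 8.69 V > 0.2 V confirms active-region operation.

V_CE ≈ 8.7 V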